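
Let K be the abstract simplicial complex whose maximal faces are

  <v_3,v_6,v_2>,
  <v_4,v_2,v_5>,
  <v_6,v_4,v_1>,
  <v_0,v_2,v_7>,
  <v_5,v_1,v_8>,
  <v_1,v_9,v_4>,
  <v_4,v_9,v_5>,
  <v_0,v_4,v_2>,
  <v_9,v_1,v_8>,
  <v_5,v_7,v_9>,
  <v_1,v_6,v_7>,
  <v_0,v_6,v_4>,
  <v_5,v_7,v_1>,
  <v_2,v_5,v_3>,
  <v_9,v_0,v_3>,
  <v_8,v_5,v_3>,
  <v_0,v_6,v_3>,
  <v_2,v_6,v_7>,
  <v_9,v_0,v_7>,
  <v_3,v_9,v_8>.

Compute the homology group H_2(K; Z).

Fix the vertex order v_0 < v_1 < v_2 < v_3 < v_4 < v_5 < v_6 < v_7 < v_8 < v_9 and write every simplex with vertices in increasing order. Then dim K = 2 and the simplices of K are:

  0-simplices (10): [v_0], [v_1], [v_2], [v_3], [v_4], [v_5], [v_6], [v_7], [v_8], [v_9]
  1-simplices (30): (30 of them)
  2-simplices (20): (20 of them)

giving chain groups C_0 ≅ Z^10, C_1 ≅ Z^30, C_2 ≅ Z^20.

Boundary ∂_1: C_1 → C_0 is given by ∂[p,q] = [q] − [p].
The 10×30 boundary matrix has rank 9 and Smith normal form diag(1,1,1,1,1,1,1,1,1).

Boundary ∂_2: C_2 → C_1 sends each 2-simplex [p,q,r] to [q,r] − [p,r] + [p,q]. For instance
  ∂[v_5,v_7,v_9] = [v_7,v_9] − [v_5,v_9] + [v_5,v_7],
  ∂[v_0,v_7,v_9] = [v_7,v_9] − [v_0,v_9] + [v_0,v_7].
The resulting 30×20 matrix has rank 20, and its Smith normal form has invariant factors (1,1,1,1,1,1,1,1,1,1,1,1,1,1,1,1,1,1,1,2).

Reading off H_k = ker ∂_k / im ∂_{k+1}:

  H_2: rank ker ∂_2 − rank ∂_3 = (20 − 20) − 0 = 0, and there is no ∂_3, so H_2 = 0.

H_2 = 0.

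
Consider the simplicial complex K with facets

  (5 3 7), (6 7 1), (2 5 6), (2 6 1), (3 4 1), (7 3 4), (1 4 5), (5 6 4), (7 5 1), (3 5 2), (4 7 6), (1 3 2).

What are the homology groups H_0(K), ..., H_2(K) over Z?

Take the total order 1 < 2 < 3 < 4 < 5 < 6 < 7 on the vertex set. Then K (dimension 2) consists of the simplices:

  0-simplices (7): [1], [2], [3], [4], [5], [6], [7]
  1-simplices (18): [1,2], [1,3], [1,4], [1,5], [1,6], [1,7], [2,3], [2,5], [2,6], [3,4], [3,5], [3,7], [4,5], [4,6], [4,7], [5,6], [5,7], [6,7]
  2-simplices (12): [1,2,3], [1,2,6], [1,3,4], [1,4,5], [1,5,7], [1,6,7], [2,3,5], [2,5,6], [3,4,7], [3,5,7], [4,5,6], [4,6,7]

so the chain groups are C_0 ≅ Z^7, C_1 ≅ Z^18, C_2 ≅ Z^12.

The boundary map ∂_1: C_1 → C_0 is given by ∂[p,q] = [q] − [p]. For instance
  ∂[1,3] = [3] − [1].
The 7×18 boundary matrix has rank 6 and Smith normal form diag(1,1,1,1,1,1).

Boundary ∂_2: C_2 → C_1 sends each 2-simplex [p,q,r] to [q,r] − [p,r] + [p,q]. For instance
  ∂[4,5,6] = [5,6] − [4,6] + [4,5],
  ∂[4,6,7] = [6,7] − [4,7] + [4,6].
The resulting 18×12 matrix has rank 12, and its Smith normal form has invariant factors (1,1,1,1,1,1,1,1,1,1,1,2).

Now H_k = ker ∂_k / im ∂_{k+1}, so:

  H_0: rank C_0 − rank ∂_1 = 7 − 6 = 1, and the invariant factors of ∂_1 are all 1, so H_0 = Z.
  H_1: rank ker ∂_1 − rank ∂_2 = (18 − 6) − 12 = 0, and ∂_2 has invariant factor 2 > 1, so H_1 = Z/2Z.
  H_2: rank ker ∂_2 − rank ∂_3 = (12 − 12) − 0 = 0, and there is no ∂_3, so H_2 = 0.

H_0 ≅ Z,  H_1 ≅ Z/2Z,  H_2 = 0.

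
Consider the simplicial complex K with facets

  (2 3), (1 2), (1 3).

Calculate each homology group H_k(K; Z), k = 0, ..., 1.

H_0 = Z,  H_1 = Z.

Order the vertices as 1 < 2 < 3. Listing each simplex with vertices in this order, K has dimension 1 with simplices:

  0-simplices (3): [1], [2], [3]
  1-simplices (3): [1,2], [1,3], [2,3]

so the chain groups are C_0 ≅ Z^3, C_1 ≅ Z^3.

The boundary map ∂_1: C_1 → C_0 maps an edge to its endpoints' difference, ∂[p,q] = q − p. For instance
  ∂[1,3] = [3] − [1].
The resulting 3×3 matrix has rank 2, and its Smith normal form has invariant factors (1,1).

Reading off H_k = ker ∂_k / im ∂_{k+1}:

  H_0: rank C_0 − rank ∂_1 = 3 − 2 = 1, and the invariant factors of ∂_1 are all 1, so H_0 ≅ Z.
  H_1: rank ker ∂_1 − rank ∂_2 = (3 − 2) − 0 = 1, and there is no ∂_2, so H_1 ≅ Z.

As a check, the Euler characteristic is 3 − 3 = 0, which agrees with 1 − 1 = 0.
(K is a triangulation of the circle S^1.)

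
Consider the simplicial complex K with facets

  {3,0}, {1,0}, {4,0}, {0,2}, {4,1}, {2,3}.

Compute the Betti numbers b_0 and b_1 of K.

Fix the vertex order 0 < 1 < 2 < 3 < 4 and write every simplex with vertices in increasing order. Then dim K = 1 and the simplices of K are:

  0-simplices (5): [0], [1], [2], [3], [4]
  1-simplices (6): [0,1], [0,2], [0,3], [0,4], [1,4], [2,3]

giving chain groups C_0 ≅ Z^5, C_1 ≅ Z^6.

∂_1: C_1 → C_0 sends each edge [p,q] (with p < q) to q − p. For instance
  ∂[2,3] = [3] − [2].
The 5×6 boundary matrix has rank 4 and Smith normal form diag(1,1,1,1).

Now H_k = ker ∂_k / im ∂_{k+1}, so:

  H_0: rank C_0 − rank ∂_1 = 5 − 4 = 1, and the invariant factors of ∂_1 are all 1, so H_0 ≅ Z.
  H_1: rank ker ∂_1 − rank ∂_2 = (6 − 4) − 0 = 2, and there is no ∂_2, so H_1 ≅ Z^2.

(K is a triangulation of a wedge of 2 circles.)

Hence the Betti numbers are b_0 = 1, b_1 = 2.

b_0 = 1, b_1 = 2.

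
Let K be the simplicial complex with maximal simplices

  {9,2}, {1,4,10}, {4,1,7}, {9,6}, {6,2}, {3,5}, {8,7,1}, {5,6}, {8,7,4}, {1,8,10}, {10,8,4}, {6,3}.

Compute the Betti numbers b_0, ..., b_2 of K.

Take the total order 1 < 2 < 3 < 4 < 5 < 6 < 7 < 8 < 9 < 10 on the vertex set. Then K (dimension 2) consists of the simplices:

  0-simplices (10): [1], [2], [3], [4], [5], [6], [7], [8], [9], [10]
  1-simplices (15): [1,4], [1,7], [1,8], [1,10], [2,6], [2,9], [3,5], [3,6], [4,7], [4,8], [4,10], [5,6], [6,9], [7,8], [8,10]
  2-simplices (6): [1,4,7], [1,4,10], [1,7,8], [1,8,10], [4,7,8], [4,8,10]

giving chain groups C_0 ≅ Z^10, C_1 ≅ Z^15, C_2 ≅ Z^6.

∂_1: C_1 → C_0 maps an edge to its endpoints' difference, ∂[p,q] = q − p. For instance
  ∂[6,9] = [9] − [6].
The resulting 10×15 matrix has rank 8, and its Smith normal form has invariant factors (1,1,1,1,1,1,1,1).

Boundary ∂_2: C_2 → C_1 maps a triangle to the signed sum of its edges. For instance
  ∂[1,7,8] = [7,8] − [1,8] + [1,7],
  ∂[4,7,8] = [7,8] − [4,8] + [4,7].
This gives a 15×6 integer matrix of rank 5; reducing to Smith normal form yields diagonal entries (1,1,1,1,1).

Now H_k = ker ∂_k / im ∂_{k+1}, so:

  H_0: rank C_0 − rank ∂_1 = 10 − 8 = 2, and the invariant factors of ∂_1 are all 1, so H_0 ≅ Z^2.
  H_1: rank ker ∂_1 − rank ∂_2 = (15 − 8) − 5 = 2, and the invariant factors of ∂_2 are all 1, so H_1 ≅ Z^2.
  H_2: rank ker ∂_2 − rank ∂_3 = (6 − 5) − 0 = 1, and there is no ∂_3, so H_2 ≅ Z.

As a check, the Euler characteristic is 10 − 15 + 6 = 1, which agrees with 2 − 2 + 1 = 1.

Hence the Betti numbers are b_0 = 2, b_1 = 2, b_2 = 1.

b_0 = 2, b_1 = 2, b_2 = 1.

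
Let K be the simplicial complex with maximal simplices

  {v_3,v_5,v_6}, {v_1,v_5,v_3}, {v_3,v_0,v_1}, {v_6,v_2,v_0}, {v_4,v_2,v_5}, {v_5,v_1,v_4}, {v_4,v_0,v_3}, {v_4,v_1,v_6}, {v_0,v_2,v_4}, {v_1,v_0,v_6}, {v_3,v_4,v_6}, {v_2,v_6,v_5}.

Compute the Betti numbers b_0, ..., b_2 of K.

Take the total order v_0 < v_1 < v_2 < v_3 < v_4 < v_5 < v_6 on the vertex set. Then K (dimension 2) consists of the simplices:

  0-simplices (7): [v_0], [v_1], [v_2], [v_3], [v_4], [v_5], [v_6]
  1-simplices (18): (18 of them)
  2-simplices (12): (12 of them)

so the chain groups are C_0 ≅ Z^7, C_1 ≅ Z^18, C_2 ≅ Z^12.

The boundary map ∂_1: C_1 → C_0 maps an edge to its endpoints' difference, ∂[p,q] = q − p.
The resulting 7×18 matrix has rank 6, and its Smith normal form has invariant factors (1,1,1,1,1,1).

Boundary ∂_2: C_2 → C_1 maps a triangle to the signed sum of its edges. For instance
  ∂[v_0,v_1,v_6] = [v_1,v_6] − [v_0,v_6] + [v_0,v_1],
  ∂[v_0,v_2,v_6] = [v_2,v_6] − [v_0,v_6] + [v_0,v_2].
This gives a 18×12 integer matrix of rank 12; reducing to Smith normal form yields diagonal entries (1,1,1,1,1,1,1,1,1,1,1,2).

Now H_k = ker ∂_k / im ∂_{k+1}, so:

  H_0: rank C_0 − rank ∂_1 = 7 − 6 = 1, and the invariant factors of ∂_1 are all 1, so H_0 = Z.
  H_1: rank ker ∂_1 − rank ∂_2 = (18 − 6) − 12 = 0, and ∂_2 has invariant factor 2 > 1, so H_1 = Z/2.
  H_2: rank ker ∂_2 − rank ∂_3 = (12 − 12) − 0 = 0, and there is no ∂_3, so H_2 = 0.

As a check, the Euler characteristic is 7 − 18 + 12 = 1, which agrees with 1 − 0 + 0 = 1.
(K is a triangulation of the real projective plane RP^2.)

Hence the Betti numbers are b_0 = 1, b_1 = 0, b_2 = 0.

b_0 = 1, b_1 = 0, b_2 = 0.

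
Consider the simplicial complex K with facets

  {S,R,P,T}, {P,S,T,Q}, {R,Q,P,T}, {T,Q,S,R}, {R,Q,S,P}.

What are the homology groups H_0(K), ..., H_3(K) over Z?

H_0 ≅ Z,  H_1 = 0,  H_2 = 0,  H_3 ≅ Z.

We work with the vertex ordering P < Q < R < S < T. The simplices of K, each written with vertices in increasing order, are:

  0-simplices (5): P, Q, R, S, T
  1-simplices (10): PQ, PR, PS, PT, QR, QS, QT, RS, RT, ST
  2-simplices (10): PQR, PQS, PQT, PRS, PRT, PST, QRS, QRT, QST, RST
  3-simplices (5): PQRS, PQRT, PQST, PRST, QRST

giving chain groups C_0 ≅ Z^5, C_1 ≅ Z^10, C_2 ≅ Z^10, C_3 ≅ Z^5.

∂_1: C_1 → C_0 maps an edge to its endpoints' difference, ∂[p,q] = q − p. For instance
  ∂RS = S − R.
This gives a 5×10 integer matrix of rank 4; reducing to Smith normal form yields diagonal entries (1,1,1,1).

∂_2: C_2 → C_1 sends each 2-simplex [p,q,r] to [q,r] − [p,r] + [p,q]. For instance
  ∂QRT = RT − QT + QR,
  ∂QRS = RS − QS + QR.
The 10×10 boundary matrix has rank 6 and Smith normal form diag(1,1,1,1,1,1).

∂_3: C_3 → C_2 sends each 3-simplex σ to the alternating sum Σ_i (−1)^i (σ with its i-th vertex removed). For instance
  ∂PQRT = QRT − PRT + PQT − PQR,
  ∂PRST = RST − PST + PRT − PRS.
The resulting 10×5 matrix has rank 4, and its Smith normal form has invariant factors (1,1,1,1).

From H_k ≅ ker(∂_k) / im(∂_{k+1}) we obtain:

  H_0: rank C_0 − rank ∂_1 = 5 − 4 = 1, and the invariant factors of ∂_1 are all 1, so H_0 = Z.
  H_1: rank ker ∂_1 − rank ∂_2 = (10 − 4) − 6 = 0, and the invariant factors of ∂_2 are all 1, so H_1 = 0.
  H_2: rank ker ∂_2 − rank ∂_3 = (10 − 6) − 4 = 0, and the invariant factors of ∂_3 are all 1, so H_2 = 0.
  H_3: rank ker ∂_3 − rank ∂_4 = (5 − 4) − 0 = 1, and there is no ∂_4, so H_3 = Z.

As a check, the Euler characteristic is 5 − 10 + 10 − 5 = 0, which agrees with 1 − 0 + 0 − 1 = 0.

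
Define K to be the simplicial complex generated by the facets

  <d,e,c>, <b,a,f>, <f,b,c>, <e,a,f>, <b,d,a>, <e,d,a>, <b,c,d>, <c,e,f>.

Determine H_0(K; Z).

We work with the vertex ordering a < b < c < d < e < f. The simplices of K, each written with vertices in increasing order, are:

  0-simplices (6): a, b, c, d, e, f
  1-simplices (12): ab, ad, ae, af, bc, bd, bf, cd, ce, cf, de, ef
  2-simplices (8): abd, abf, ade, aef, bcd, bcf, cde, cef

Hence C_0 ≅ Z^6, C_1 ≅ Z^12, C_2 ≅ Z^8.

Boundary ∂_1: C_1 → C_0 sends each edge [p,q] (with p < q) to q − p. For instance
  ∂ae = e − a.
As a 6×12 matrix over Z this has rank 5, with invariant factors (1,1,1,1,1).

The boundary map ∂_2: C_2 → C_1 maps a triangle to the signed sum of its edges. For instance
  ∂abf = bf − af + ab,
  ∂abd = bd − ad + ab.
The resulting 12×8 matrix has rank 7, and its Smith normal form has invariant factors (1,1,1,1,1,1,1).

From H_k ≅ ker(∂_k) / im(∂_{k+1}) we obtain:

  H_0: rank C_0 − rank ∂_1 = 6 − 5 = 1, and the invariant factors of ∂_1 are all 1, so H_0 ≅ Z.

(K is a triangulation of the 2-sphere S^2.)

H_0 = Z.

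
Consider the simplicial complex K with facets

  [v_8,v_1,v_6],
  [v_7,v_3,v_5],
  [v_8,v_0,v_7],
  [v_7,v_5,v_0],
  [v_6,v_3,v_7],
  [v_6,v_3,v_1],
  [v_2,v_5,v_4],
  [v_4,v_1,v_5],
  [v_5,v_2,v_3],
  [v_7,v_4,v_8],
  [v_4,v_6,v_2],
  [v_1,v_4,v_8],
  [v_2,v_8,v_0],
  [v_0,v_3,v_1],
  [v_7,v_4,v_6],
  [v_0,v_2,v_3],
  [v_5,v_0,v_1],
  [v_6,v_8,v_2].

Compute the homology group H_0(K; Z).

H_0 ≅ Z.

Fix the vertex order v_0 < v_1 < v_2 < v_3 < v_4 < v_5 < v_6 < v_7 < v_8 and write every simplex with vertices in increasing order. Then dim K = 2 and the simplices of K are:

  0-simplices (9): [v_0], [v_1], [v_2], [v_3], [v_4], [v_5], [v_6], [v_7], [v_8]
  1-simplices (27): (27 of them)
  2-simplices (18): (18 of them)

giving chain groups C_0 ≅ Z^9, C_1 ≅ Z^27, C_2 ≅ Z^18.

∂_1: C_1 → C_0 is given by ∂[p,q] = [q] − [p]. For instance
  ∂[v_2,v_4] = [v_4] − [v_2].
This gives a 9×27 integer matrix of rank 8; reducing to Smith normal form yields diagonal entries (1,1,1,1,1,1,1,1).

∂_2: C_2 → C_1 acts by ∂[p,q,r] = [q,r] − [p,r] + [p,q]. For instance
  ∂[v_3,v_6,v_7] = [v_6,v_7] − [v_3,v_7] + [v_3,v_6],
  ∂[v_0,v_7,v_8] = [v_7,v_8] − [v_0,v_8] + [v_0,v_7].
As a 27×18 matrix over Z this has rank 18, with invariant factors (1,1,1,1,1,1,1,1,1,1,1,1,1,1,1,1,1,2).

Reading off H_k = ker ∂_k / im ∂_{k+1}:

  H_0: rank C_0 − rank ∂_1 = 9 − 8 = 1, and the invariant factors of ∂_1 are all 1, so H_0 ≅ Z.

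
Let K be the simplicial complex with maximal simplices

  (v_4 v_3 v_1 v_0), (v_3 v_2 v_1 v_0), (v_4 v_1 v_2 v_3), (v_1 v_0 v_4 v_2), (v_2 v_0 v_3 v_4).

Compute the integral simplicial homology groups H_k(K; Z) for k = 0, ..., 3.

H_0 = Z,  H_1 = 0,  H_2 = 0,  H_3 = Z.

Order the vertices as v_0 < v_1 < v_2 < v_3 < v_4. Listing each simplex with vertices in this order, K has dimension 3 with simplices:

  0-simplices (5): [v_0], [v_1], [v_2], [v_3], [v_4]
  1-simplices (10): [v_0,v_1], [v_0,v_2], [v_0,v_3], [v_0,v_4], [v_1,v_2], [v_1,v_3], [v_1,v_4], [v_2,v_3], [v_2,v_4], [v_3,v_4]
  2-simplices (10): [v_0,v_1,v_2], [v_0,v_1,v_3], [v_0,v_1,v_4], [v_0,v_2,v_3], [v_0,v_2,v_4], [v_0,v_3,v_4], [v_1,v_2,v_3], [v_1,v_2,v_4], [v_1,v_3,v_4], [v_2,v_3,v_4]
  3-simplices (5): [v_0,v_1,v_2,v_3], [v_0,v_1,v_2,v_4], [v_0,v_1,v_3,v_4], [v_0,v_2,v_3,v_4], [v_1,v_2,v_3,v_4]

Hence C_0 ≅ Z^5, C_1 ≅ Z^10, C_2 ≅ Z^10, C_3 ≅ Z^5.

∂_1: C_1 → C_0 maps an edge to its endpoints' difference, ∂[p,q] = q − p. For instance
  ∂[v_0,v_2] = [v_2] − [v_0].
The resulting 5×10 matrix has rank 4, and its Smith normal form has invariant factors (1,1,1,1).

The boundary map ∂_2: C_2 → C_1 maps a triangle to the signed sum of its edges. For instance
  ∂[v_1,v_2,v_4] = [v_2,v_4] − [v_1,v_4] + [v_1,v_2],
  ∂[v_1,v_2,v_3] = [v_2,v_3] − [v_1,v_3] + [v_1,v_2].
As a 10×10 matrix over Z this has rank 6, with invariant factors (1,1,1,1,1,1).

Boundary ∂_3: C_3 → C_2 sends each 3-simplex σ to the alternating sum Σ_i (−1)^i (σ with its i-th vertex removed). For instance
  ∂[v_0,v_2,v_3,v_4] = [v_2,v_3,v_4] − [v_0,v_3,v_4] + [v_0,v_2,v_4] − [v_0,v_2,v_3],
  ∂[v_1,v_2,v_3,v_4] = [v_2,v_3,v_4] − [v_1,v_3,v_4] + [v_1,v_2,v_4] − [v_1,v_2,v_3].
This gives a 10×5 integer matrix of rank 4; reducing to Smith normal form yields diagonal entries (1,1,1,1).

Computing H_k = (kernel of ∂_k) / (image of ∂_{k+1}):

  H_0: rank C_0 − rank ∂_1 = 5 − 4 = 1, and the invariant factors of ∂_1 are all 1, so H_0 ≅ Z.
  H_1: rank ker ∂_1 − rank ∂_2 = (10 − 4) − 6 = 0, and the invariant factors of ∂_2 are all 1, so H_1 ≅ 0.
  H_2: rank ker ∂_2 − rank ∂_3 = (10 − 6) − 4 = 0, and the invariant factors of ∂_3 are all 1, so H_2 ≅ 0.
  H_3: rank ker ∂_3 − rank ∂_4 = (5 − 4) − 0 = 1, and there is no ∂_4, so H_3 ≅ Z.

As a check, the Euler characteristic is 5 − 10 + 10 − 5 = 0, which agrees with 1 − 0 + 0 − 1 = 0.
(K is a triangulation of the 3-sphere S^3.)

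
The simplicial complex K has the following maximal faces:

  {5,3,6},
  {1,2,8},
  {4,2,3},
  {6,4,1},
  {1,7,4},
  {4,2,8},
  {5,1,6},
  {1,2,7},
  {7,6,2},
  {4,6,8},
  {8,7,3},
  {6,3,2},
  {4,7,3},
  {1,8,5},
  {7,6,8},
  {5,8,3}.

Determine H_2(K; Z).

We work with the vertex ordering 1 < 2 < 3 < 4 < 5 < 6 < 7 < 8. The simplices of K, each written with vertices in increasing order, are:

  0-simplices (8): [1], [2], [3], [4], [5], [6], [7], [8]
  1-simplices (24): (24 of them)
  2-simplices (16): [1,2,7], [1,2,8], [1,4,6], [1,4,7], [1,5,6], [1,5,8], [2,3,4], [2,3,6], [2,4,8], [2,6,7], [3,4,7], [3,5,6], [3,5,8], [3,7,8], [4,6,8], [6,7,8]

Hence C_0 ≅ Z^8, C_1 ≅ Z^24, C_2 ≅ Z^16.

Boundary ∂_1: C_1 → C_0 sends each edge [p,q] (with p < q) to q − p.
This gives a 8×24 integer matrix of rank 7; reducing to Smith normal form yields diagonal entries (1,1,1,1,1,1,1).

∂_2: C_2 → C_1 sends each 2-simplex [p,q,r] to [q,r] − [p,r] + [p,q]. For instance
  ∂[2,6,7] = [6,7] − [2,7] + [2,6],
  ∂[3,4,7] = [4,7] − [3,7] + [3,4].
As a 24×16 matrix over Z this has rank 15, with invariant factors (1,1,1,1,1,1,1,1,1,1,1,1,1,1,1).

Reading off H_k = ker ∂_k / im ∂_{k+1}:

  H_2: rank ker ∂_2 − rank ∂_3 = (16 − 15) − 0 = 1, and there is no ∂_3, so H_2 ≅ Z.

H_2 = Z.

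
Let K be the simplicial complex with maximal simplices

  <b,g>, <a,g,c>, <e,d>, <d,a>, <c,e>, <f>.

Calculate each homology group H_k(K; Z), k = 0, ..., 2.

H_0 ≅ Z^2,  H_1 ≅ Z,  H_2 = 0.

We work with the vertex ordering a < b < c < d < e < f < g. The simplices of K, each written with vertices in increasing order, are:

  0-simplices (7): a, b, c, d, e, f, g
  1-simplices (7): ac, ad, ag, bg, ce, cg, de
  2-simplices (1): acg

so the chain groups are C_0 ≅ Z^7, C_1 ≅ Z^7, C_2 ≅ Z^1.

∂_1: C_1 → C_0 is given by ∂[p,q] = [q] − [p].
The 7×7 boundary matrix has rank 5 and Smith normal form diag(1,1,1,1,1).

Boundary ∂_2: C_2 → C_1 acts by ∂[p,q,r] = [q,r] − [p,r] + [p,q]. For instance
  ∂acg = cg − ag + ac.
The resulting 7×1 matrix has rank 1, and its Smith normal form has invariant factors (1).

Now H_k = ker ∂_k / im ∂_{k+1}, so:

  H_0: rank C_0 − rank ∂_1 = 7 − 5 = 2, and the invariant factors of ∂_1 are all 1, so H_0 = Z^2.
  H_1: rank ker ∂_1 − rank ∂_2 = (7 − 5) − 1 = 1, and the invariant factors of ∂_2 are all 1, so H_1 = Z.
  H_2: rank ker ∂_2 − rank ∂_3 = (1 − 1) − 0 = 0, and there is no ∂_3, so H_2 = 0.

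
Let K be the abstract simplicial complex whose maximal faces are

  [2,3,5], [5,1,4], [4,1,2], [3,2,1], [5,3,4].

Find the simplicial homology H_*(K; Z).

H_0 ≅ Z,  H_1 ≅ Z,  H_2 = 0.

We work with the vertex ordering 1 < 2 < 3 < 4 < 5. The simplices of K, each written with vertices in increasing order, are:

  0-simplices (5): [1], [2], [3], [4], [5]
  1-simplices (10): [1,2], [1,3], [1,4], [1,5], [2,3], [2,4], [2,5], [3,4], [3,5], [4,5]
  2-simplices (5): [1,2,3], [1,2,4], [1,4,5], [2,3,5], [3,4,5]

giving chain groups C_0 ≅ Z^5, C_1 ≅ Z^10, C_2 ≅ Z^5.

The boundary map ∂_1: C_1 → C_0 sends each edge [p,q] (with p < q) to q − p.
This gives a 5×10 integer matrix of rank 4; reducing to Smith normal form yields diagonal entries (1,1,1,1).

Boundary ∂_2: C_2 → C_1 maps a triangle to the signed sum of its edges. For instance
  ∂[1,2,4] = [2,4] − [1,4] + [1,2],
  ∂[2,3,5] = [3,5] − [2,5] + [2,3].
This gives a 10×5 integer matrix of rank 5; reducing to Smith normal form yields diagonal entries (1,1,1,1,1).

Reading off H_k = ker ∂_k / im ∂_{k+1}:

  H_0: rank C_0 − rank ∂_1 = 5 − 4 = 1, and the invariant factors of ∂_1 are all 1, so H_0 = Z.
  H_1: rank ker ∂_1 − rank ∂_2 = (10 − 4) − 5 = 1, and the invariant factors of ∂_2 are all 1, so H_1 = Z.
  H_2: rank ker ∂_2 − rank ∂_3 = (5 − 5) − 0 = 0, and there is no ∂_3, so H_2 = 0.

As a check, the Euler characteristic is 5 − 10 + 5 = 0, which agrees with 1 − 1 + 0 = 0.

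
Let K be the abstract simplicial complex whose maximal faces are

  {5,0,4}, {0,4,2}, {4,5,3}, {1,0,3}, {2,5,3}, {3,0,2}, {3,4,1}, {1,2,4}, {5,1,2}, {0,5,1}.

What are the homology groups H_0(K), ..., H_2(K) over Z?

H_0 ≅ Z,  H_1 ≅ Z/2Z,  H_2 = 0.

Order the vertices as 0 < 1 < 2 < 3 < 4 < 5. Listing each simplex with vertices in this order, K has dimension 2 with simplices:

  0-simplices (6): [0], [1], [2], [3], [4], [5]
  1-simplices (15): [0,1], [0,2], [0,3], [0,4], [0,5], [1,2], [1,3], [1,4], [1,5], [2,3], [2,4], [2,5], [3,4], [3,5], [4,5]
  2-simplices (10): [0,1,3], [0,1,5], [0,2,3], [0,2,4], [0,4,5], [1,2,4], [1,2,5], [1,3,4], [2,3,5], [3,4,5]

Hence C_0 ≅ Z^6, C_1 ≅ Z^15, C_2 ≅ Z^10.

Boundary ∂_1: C_1 → C_0 sends each edge [p,q] (with p < q) to q − p.
The 6×15 boundary matrix has rank 5 and Smith normal form diag(1,1,1,1,1).

∂_2: C_2 → C_1 acts by ∂[p,q,r] = [q,r] − [p,r] + [p,q]. For instance
  ∂[0,2,4] = [2,4] − [0,4] + [0,2],
  ∂[0,4,5] = [4,5] − [0,5] + [0,4].
The resulting 15×10 matrix has rank 10, and its Smith normal form has invariant factors (1,1,1,1,1,1,1,1,1,2).

Reading off H_k = ker ∂_k / im ∂_{k+1}:

  H_0: rank C_0 − rank ∂_1 = 6 − 5 = 1, and the invariant factors of ∂_1 are all 1, so H_0 = Z.
  H_1: rank ker ∂_1 − rank ∂_2 = (15 − 5) − 10 = 0, and ∂_2 has invariant factor 2 > 1, so H_1 = Z/2Z.
  H_2: rank ker ∂_2 − rank ∂_3 = (10 − 10) − 0 = 0, and there is no ∂_3, so H_2 = 0.

As a check, the Euler characteristic is 6 − 15 + 10 = 1, which agrees with 1 − 0 + 0 = 1.
(K is a triangulation of the real projective plane RP^2.)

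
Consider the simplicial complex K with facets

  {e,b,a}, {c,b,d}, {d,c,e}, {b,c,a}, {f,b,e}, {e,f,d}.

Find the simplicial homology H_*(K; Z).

K has 6 vertices, 12 edges, 6 triangles.
rank ∂_0 = 0, rank ∂_1 = 5 ⇒ b_0 = 6 − 0 − 5 = 1; all invariant factors of ∂_1 are 1 so no torsion. So H_0 ≅ Z.
rank ∂_1 = 5, rank ∂_2 = 6 ⇒ b_1 = 12 − 5 − 6 = 1; all invariant factors of ∂_2 are 1 so no torsion. So H_1 ≅ Z.
rank ∂_2 = 6, rank ∂_3 = 0 ⇒ b_2 = 6 − 6 − 0 = 0. So H_2 ≅ 0.

H_0 ≅ Z,  H_1 ≅ Z,  H_2 = 0.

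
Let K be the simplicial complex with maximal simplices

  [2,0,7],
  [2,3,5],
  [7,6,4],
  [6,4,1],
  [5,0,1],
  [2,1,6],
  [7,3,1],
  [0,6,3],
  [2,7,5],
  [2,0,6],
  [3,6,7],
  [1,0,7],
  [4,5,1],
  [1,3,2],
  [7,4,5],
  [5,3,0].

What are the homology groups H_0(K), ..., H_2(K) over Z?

Order the vertices as 0 < 1 < 2 < 3 < 4 < 5 < 6 < 7. Listing each simplex with vertices in this order, K has dimension 2 with simplices:

  0-simplices (8): [0], [1], [2], [3], [4], [5], [6], [7]
  1-simplices (24): (24 of them)
  2-simplices (16): [0,1,5], [0,1,7], [0,2,6], [0,2,7], [0,3,5], [0,3,6], [1,2,3], [1,2,6], [1,3,7], [1,4,5], [1,4,6], [2,3,5], [2,5,7], [3,6,7], [4,5,7], [4,6,7]

Hence C_0 ≅ Z^8, C_1 ≅ Z^24, C_2 ≅ Z^16.

∂_1: C_1 → C_0 maps an edge to its endpoints' difference, ∂[p,q] = q − p.
This gives a 8×24 integer matrix of rank 7; reducing to Smith normal form yields diagonal entries (1,1,1,1,1,1,1).

Boundary ∂_2: C_2 → C_1 maps a triangle to the signed sum of its edges. For instance
  ∂[0,3,6] = [3,6] − [0,6] + [0,3],
  ∂[1,4,5] = [4,5] − [1,5] + [1,4].
This gives a 24×16 integer matrix of rank 15; reducing to Smith normal form yields diagonal entries (1,1,1,1,1,1,1,1,1,1,1,1,1,1,1).

Now H_k = ker ∂_k / im ∂_{k+1}, so:

  H_0: rank C_0 − rank ∂_1 = 8 − 7 = 1, and the invariant factors of ∂_1 are all 1, so H_0 ≅ Z.
  H_1: rank ker ∂_1 − rank ∂_2 = (24 − 7) − 15 = 2, and the invariant factors of ∂_2 are all 1, so H_1 ≅ Z^2.
  H_2: rank ker ∂_2 − rank ∂_3 = (16 − 15) − 0 = 1, and there is no ∂_3, so H_2 ≅ Z.

(K is a triangulation of the torus T^2.)

H_0 ≅ Z,  H_1 ≅ Z^2,  H_2 ≅ Z.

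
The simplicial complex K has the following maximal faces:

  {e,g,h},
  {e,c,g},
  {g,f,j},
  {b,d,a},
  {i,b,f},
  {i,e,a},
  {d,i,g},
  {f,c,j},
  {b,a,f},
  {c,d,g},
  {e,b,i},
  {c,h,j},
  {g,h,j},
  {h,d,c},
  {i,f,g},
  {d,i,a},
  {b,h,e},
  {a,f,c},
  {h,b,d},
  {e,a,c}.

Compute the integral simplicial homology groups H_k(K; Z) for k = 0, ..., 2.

We work with the vertex ordering a < b < c < d < e < f < g < h < i < j. The simplices of K, each written with vertices in increasing order, are:

  0-simplices (10): a, b, c, d, e, f, g, h, i, j
  1-simplices (30): ab, ac, ad, ae, af, ai, bd, be, bf, bh, bi, cd, ce, cf, cg, ch, cj, dg, dh, di, eg, eh, ei, fg, fi, fj, gh, gi, gj, hj
  2-simplices (20): abd, abf, ace, acf, adi, aei, bdh, beh, bei, bfi, cdg, cdh, ceg, cfj, chj, dgi, egh, fgi, fgj, ghj

so the chain groups are C_0 ≅ Z^10, C_1 ≅ Z^30, C_2 ≅ Z^20.

∂_1: C_1 → C_0 sends each edge [p,q] (with p < q) to q − p. For instance
  ∂bd = d − b.
As a 10×30 matrix over Z this has rank 9, with invariant factors (1,1,1,1,1,1,1,1,1).

∂_2: C_2 → C_1 maps a triangle to the signed sum of its edges. For instance
  ∂bdh = dh − bh + bd,
  ∂egh = gh − eh + eg.
The resulting 30×20 matrix has rank 20, and its Smith normal form has invariant factors (1,1,1,1,1,1,1,1,1,1,1,1,1,1,1,1,1,1,1,2).

Computing H_k = (kernel of ∂_k) / (image of ∂_{k+1}):

  H_0: rank C_0 − rank ∂_1 = 10 − 9 = 1, and the invariant factors of ∂_1 are all 1, so H_0 = Z.
  H_1: rank ker ∂_1 − rank ∂_2 = (30 − 9) − 20 = 1, and ∂_2 has invariant factor 2 > 1, so H_1 = Z × Z/2.
  H_2: rank ker ∂_2 − rank ∂_3 = (20 − 20) − 0 = 0, and there is no ∂_3, so H_2 = 0.

As a check, the Euler characteristic is 10 − 30 + 20 = 0, which agrees with 1 − 1 + 0 = 0.

H_0 ≅ Z,  H_1 ≅ Z × Z/2,  H_2 = 0.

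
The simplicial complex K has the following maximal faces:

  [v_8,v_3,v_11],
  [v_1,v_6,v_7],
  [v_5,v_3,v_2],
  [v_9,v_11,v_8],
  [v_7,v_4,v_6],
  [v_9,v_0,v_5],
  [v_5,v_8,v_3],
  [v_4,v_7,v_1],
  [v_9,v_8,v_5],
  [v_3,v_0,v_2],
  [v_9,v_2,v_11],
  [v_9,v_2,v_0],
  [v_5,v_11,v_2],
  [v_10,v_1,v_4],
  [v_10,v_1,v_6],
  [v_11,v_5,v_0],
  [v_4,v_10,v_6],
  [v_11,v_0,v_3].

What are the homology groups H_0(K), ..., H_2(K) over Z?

Take the total order v_0 < v_1 < v_2 < v_3 < v_4 < v_5 < v_6 < v_7 < v_8 < v_9 < v_10 < v_11 on the vertex set. Then K (dimension 2) consists of the simplices:

  0-simplices (12): [v_0], [v_1], [v_2], [v_3], [v_4], [v_5], [v_6], [v_7], [v_8], [v_9], [v_10], [v_11]
  1-simplices (27): (27 of them)
  2-simplices (18): (18 of them)

Hence C_0 ≅ Z^12, C_1 ≅ Z^27, C_2 ≅ Z^18.

The boundary map ∂_1: C_1 → C_0 sends each edge [p,q] (with p < q) to q − p. For instance
  ∂[v_1,v_6] = [v_6] − [v_1].
As a 12×27 matrix over Z this has rank 10, with invariant factors (1,1,1,1,1,1,1,1,1,1).

Boundary ∂_2: C_2 → C_1 sends each 2-simplex [p,q,r] to [q,r] − [p,r] + [p,q]. For instance
  ∂[v_3,v_8,v_11] = [v_8,v_11] − [v_3,v_11] + [v_3,v_8],
  ∂[v_5,v_8,v_9] = [v_8,v_9] − [v_5,v_9] + [v_5,v_8].
This gives a 27×18 integer matrix of rank 17; reducing to Smith normal form yields diagonal entries (1,1,1,1,1,1,1,1,1,1,1,1,1,1,1,1,2).

From H_k ≅ ker(∂_k) / im(∂_{k+1}) we obtain:

  H_0: rank C_0 − rank ∂_1 = 12 − 10 = 2, and the invariant factors of ∂_1 are all 1, so H_0 ≅ Z^2.
  H_1: rank ker ∂_1 − rank ∂_2 = (27 − 10) − 17 = 0, and ∂_2 has invariant factor 2 > 1, so H_1 ≅ Z/2.
  H_2: rank ker ∂_2 − rank ∂_3 = (18 − 17) − 0 = 1, and there is no ∂_3, so H_2 ≅ Z.

(K is a triangulation of the disjoint union of the real projective plane RP^2 and the 2-sphere S^2.)

H_0 ≅ Z^2,  H_1 ≅ Z/2,  H_2 ≅ Z.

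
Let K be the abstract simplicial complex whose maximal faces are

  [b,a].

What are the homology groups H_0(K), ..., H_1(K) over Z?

Fix the vertex order a < b and write every simplex with vertices in increasing order. Then dim K = 1 and the simplices of K are:

  0-simplices (2): a, b
  1-simplices (1): ab

so the chain groups are C_0 ≅ Z^2, C_1 ≅ Z^1.

Boundary ∂_1: C_1 → C_0 maps an edge to its endpoints' difference, ∂[p,q] = q − p. For instance
  ∂ab = b − a.
The 2×1 boundary matrix has rank 1 and Smith normal form diag(1).

From H_k ≅ ker(∂_k) / im(∂_{k+1}) we obtain:

  H_0: rank C_0 − rank ∂_1 = 2 − 1 = 1, and the invariant factors of ∂_1 are all 1, so H_0 = Z.
  H_1: rank ker ∂_1 − rank ∂_2 = (1 − 1) − 0 = 0, and there is no ∂_2, so H_1 = 0.

As a check, the Euler characteristic is 2 − 1 = 1, which agrees with 1 − 0 = 1.
(K is a triangulation of the 1-simplex.)

H_0 ≅ Z,  H_1 = 0.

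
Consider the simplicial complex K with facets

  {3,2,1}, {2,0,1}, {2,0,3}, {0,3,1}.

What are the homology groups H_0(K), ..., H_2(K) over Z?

H_0 = Z,  H_1 = 0,  H_2 = Z.

Order the vertices as 0 < 1 < 2 < 3. Listing each simplex with vertices in this order, K has dimension 2 with simplices:

  0-simplices (4): [0], [1], [2], [3]
  1-simplices (6): [0,1], [0,2], [0,3], [1,2], [1,3], [2,3]
  2-simplices (4): [0,1,2], [0,1,3], [0,2,3], [1,2,3]

Hence C_0 ≅ Z^4, C_1 ≅ Z^6, C_2 ≅ Z^4.

∂_1: C_1 → C_0 is given by ∂[p,q] = [q] − [p]. For instance
  ∂[2,3] = [3] − [2].
This gives a 4×6 integer matrix of rank 3; reducing to Smith normal form yields diagonal entries (1,1,1).

∂_2: C_2 → C_1 maps a triangle to the signed sum of its edges. For instance
  ∂[0,1,2] = [1,2] − [0,2] + [0,1],
  ∂[0,2,3] = [2,3] − [0,3] + [0,2].
The resulting 6×4 matrix has rank 3, and its Smith normal form has invariant factors (1,1,1).

Reading off H_k = ker ∂_k / im ∂_{k+1}:

  H_0: rank C_0 − rank ∂_1 = 4 − 3 = 1, and the invariant factors of ∂_1 are all 1, so H_0 = Z.
  H_1: rank ker ∂_1 − rank ∂_2 = (6 − 3) − 3 = 0, and the invariant factors of ∂_2 are all 1, so H_1 = 0.
  H_2: rank ker ∂_2 − rank ∂_3 = (4 − 3) − 0 = 1, and there is no ∂_3, so H_2 = Z.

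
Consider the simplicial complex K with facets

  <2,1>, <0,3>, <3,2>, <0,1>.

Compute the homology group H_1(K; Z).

H_1 ≅ Z.

Take the total order 0 < 1 < 2 < 3 on the vertex set. Then K (dimension 1) consists of the simplices:

  0-simplices (4): [0], [1], [2], [3]
  1-simplices (4): [0,1], [0,3], [1,2], [2,3]

giving chain groups C_0 ≅ Z^4, C_1 ≅ Z^4.

Boundary ∂_1: C_1 → C_0 is given by ∂[p,q] = [q] − [p]. For instance
  ∂[1,2] = [2] − [1].
The resulting 4×4 matrix has rank 3, and its Smith normal form has invariant factors (1,1,1).

Now H_k = ker ∂_k / im ∂_{k+1}, so:

  H_1: rank ker ∂_1 − rank ∂_2 = (4 − 3) − 0 = 1, and there is no ∂_2, so H_1 = Z.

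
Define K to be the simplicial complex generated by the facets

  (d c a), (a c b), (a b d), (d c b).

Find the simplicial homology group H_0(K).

Take the total order a < b < c < d on the vertex set. Then K (dimension 2) consists of the simplices:

  0-simplices (4): a, b, c, d
  1-simplices (6): ab, ac, ad, bc, bd, cd
  2-simplices (4): abc, abd, acd, bcd

so the chain groups are C_0 ≅ Z^4, C_1 ≅ Z^6, C_2 ≅ Z^4.

Boundary ∂_1: C_1 → C_0 sends each edge [p,q] (with p < q) to q − p. For instance
  ∂ab = b − a.
As a 4×6 matrix over Z this has rank 3, with invariant factors (1,1,1).

The boundary map ∂_2: C_2 → C_1 sends each 2-simplex [p,q,r] to [q,r] − [p,r] + [p,q]. For instance
  ∂abc = bc − ac + ab,
  ∂abd = bd − ad + ab.
This gives a 6×4 integer matrix of rank 3; reducing to Smith normal form yields diagonal entries (1,1,1).

Computing H_k = (kernel of ∂_k) / (image of ∂_{k+1}):

  H_0: rank C_0 − rank ∂_1 = 4 − 3 = 1, and the invariant factors of ∂_1 are all 1, so H_0 = Z.

H_0 ≅ Z.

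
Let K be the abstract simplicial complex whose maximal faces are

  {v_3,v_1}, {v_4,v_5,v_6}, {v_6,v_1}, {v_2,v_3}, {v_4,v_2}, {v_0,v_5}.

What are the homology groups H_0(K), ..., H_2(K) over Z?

H_0 ≅ Z,  H_1 ≅ Z,  H_2 = 0.

We work with the vertex ordering v_0 < v_1 < v_2 < v_3 < v_4 < v_5 < v_6. The simplices of K, each written with vertices in increasing order, are:

  0-simplices (7): [v_0], [v_1], [v_2], [v_3], [v_4], [v_5], [v_6]
  1-simplices (8): [v_0,v_5], [v_1,v_3], [v_1,v_6], [v_2,v_3], [v_2,v_4], [v_4,v_5], [v_4,v_6], [v_5,v_6]
  2-simplices (1): [v_4,v_5,v_6]

giving chain groups C_0 ≅ Z^7, C_1 ≅ Z^8, C_2 ≅ Z^1.

∂_1: C_1 → C_0 is given by ∂[p,q] = [q] − [p].
As a 7×8 matrix over Z this has rank 6, with invariant factors (1,1,1,1,1,1).

∂_2: C_2 → C_1 sends each 2-simplex [p,q,r] to [q,r] − [p,r] + [p,q]. For instance
  ∂[v_4,v_5,v_6] = [v_5,v_6] − [v_4,v_6] + [v_4,v_5].
As a 8×1 matrix over Z this has rank 1, with invariant factors (1).

Now H_k = ker ∂_k / im ∂_{k+1}, so:

  H_0: rank C_0 − rank ∂_1 = 7 − 6 = 1, and the invariant factors of ∂_1 are all 1, so H_0 ≅ Z.
  H_1: rank ker ∂_1 − rank ∂_2 = (8 − 6) − 1 = 1, and the invariant factors of ∂_2 are all 1, so H_1 ≅ Z.
  H_2: rank ker ∂_2 − rank ∂_3 = (1 − 1) − 0 = 0, and there is no ∂_3, so H_2 ≅ 0.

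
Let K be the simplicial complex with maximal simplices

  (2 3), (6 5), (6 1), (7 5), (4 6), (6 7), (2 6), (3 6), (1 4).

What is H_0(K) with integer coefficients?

H_0 ≅ Z.

Take the total order 1 < 2 < 3 < 4 < 5 < 6 < 7 on the vertex set. Then K (dimension 1) consists of the simplices:

  0-simplices (7): [1], [2], [3], [4], [5], [6], [7]
  1-simplices (9): [1,4], [1,6], [2,3], [2,6], [3,6], [4,6], [5,6], [5,7], [6,7]

Hence C_0 ≅ Z^7, C_1 ≅ Z^9.

∂_1: C_1 → C_0 is given by ∂[p,q] = [q] − [p]. For instance
  ∂[5,6] = [6] − [5].
The 7×9 boundary matrix has rank 6 and Smith normal form diag(1,1,1,1,1,1).

Computing H_k = (kernel of ∂_k) / (image of ∂_{k+1}):

  H_0: rank C_0 − rank ∂_1 = 7 − 6 = 1, and the invariant factors of ∂_1 are all 1, so H_0 ≅ Z.

(K is a triangulation of a wedge of 3 circles.)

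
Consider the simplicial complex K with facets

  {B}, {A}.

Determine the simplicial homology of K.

Order the vertices as A < B. Listing each simplex with vertices in this order, K has dimension 0 with simplices:

  0-simplices (2): A, B

so the chain groups are C_0 ≅ Z^2.

From H_k ≅ ker(∂_k) / im(∂_{k+1}) we obtain:

  H_0: rank C_0 − rank ∂_1 = 2 − 0 = 2, and there is no ∂_1, so H_0 ≅ Z^2.

H_0 ≅ Z^2.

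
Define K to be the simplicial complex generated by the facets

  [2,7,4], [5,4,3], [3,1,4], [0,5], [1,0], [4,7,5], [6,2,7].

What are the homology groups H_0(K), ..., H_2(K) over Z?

H_0 ≅ Z,  H_1 ≅ Z,  H_2 = 0.

K has 8 vertices, 13 edges, 5 triangles.
rank ∂_0 = 0, rank ∂_1 = 7 ⇒ b_0 = 8 − 0 − 7 = 1; all invariant factors of ∂_1 are 1 so no torsion. So H_0 = Z.
rank ∂_1 = 7, rank ∂_2 = 5 ⇒ b_1 = 13 − 7 − 5 = 1; all invariant factors of ∂_2 are 1 so no torsion. So H_1 = Z.
rank ∂_2 = 5, rank ∂_3 = 0 ⇒ b_2 = 5 − 5 − 0 = 0. So H_2 = 0.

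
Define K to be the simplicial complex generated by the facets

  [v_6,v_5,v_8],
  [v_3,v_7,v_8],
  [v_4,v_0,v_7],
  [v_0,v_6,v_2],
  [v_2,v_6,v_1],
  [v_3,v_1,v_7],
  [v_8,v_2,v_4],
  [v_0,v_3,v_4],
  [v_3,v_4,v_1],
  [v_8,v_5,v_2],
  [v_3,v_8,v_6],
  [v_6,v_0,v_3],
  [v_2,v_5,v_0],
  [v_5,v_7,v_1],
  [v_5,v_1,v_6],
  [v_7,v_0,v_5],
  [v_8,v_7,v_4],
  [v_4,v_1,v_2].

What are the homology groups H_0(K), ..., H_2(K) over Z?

We work with the vertex ordering v_0 < v_1 < v_2 < v_3 < v_4 < v_5 < v_6 < v_7 < v_8. The simplices of K, each written with vertices in increasing order, are:

  0-simplices (9): [v_0], [v_1], [v_2], [v_3], [v_4], [v_5], [v_6], [v_7], [v_8]
  1-simplices (27): (27 of them)
  2-simplices (18): (18 of them)

giving chain groups C_0 ≅ Z^9, C_1 ≅ Z^27, C_2 ≅ Z^18.

The boundary map ∂_1: C_1 → C_0 sends each edge [p,q] (with p < q) to q − p.
The resulting 9×27 matrix has rank 8, and its Smith normal form has invariant factors (1,1,1,1,1,1,1,1).

The boundary map ∂_2: C_2 → C_1 sends each 2-simplex [p,q,r] to [q,r] − [p,r] + [p,q]. For instance
  ∂[v_0,v_3,v_6] = [v_3,v_6] − [v_0,v_6] + [v_0,v_3],
  ∂[v_5,v_6,v_8] = [v_6,v_8] − [v_5,v_8] + [v_5,v_6].
The resulting 27×18 matrix has rank 18, and its Smith normal form has invariant factors (1,1,1,1,1,1,1,1,1,1,1,1,1,1,1,1,1,2).

Reading off H_k = ker ∂_k / im ∂_{k+1}:

  H_0: rank C_0 − rank ∂_1 = 9 − 8 = 1, and the invariant factors of ∂_1 are all 1, so H_0 ≅ Z.
  H_1: rank ker ∂_1 − rank ∂_2 = (27 − 8) − 18 = 1, and ∂_2 has invariant factor 2 > 1, so H_1 ≅ Z ⊕ Z/2Z.
  H_2: rank ker ∂_2 − rank ∂_3 = (18 − 18) − 0 = 0, and there is no ∂_3, so H_2 ≅ 0.

As a check, the Euler characteristic is 9 − 27 + 18 = 0, which agrees with 1 − 1 + 0 = 0.

H_0 ≅ Z,  H_1 ≅ Z ⊕ Z/2Z,  H_2 = 0.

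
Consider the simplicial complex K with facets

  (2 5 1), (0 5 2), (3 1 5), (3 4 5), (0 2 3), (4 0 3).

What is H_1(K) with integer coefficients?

We work with the vertex ordering 0 < 1 < 2 < 3 < 4 < 5. The simplices of K, each written with vertices in increasing order, are:

  0-simplices (6): [0], [1], [2], [3], [4], [5]
  1-simplices (12): [0,2], [0,3], [0,4], [0,5], [1,2], [1,3], [1,5], [2,3], [2,5], [3,4], [3,5], [4,5]
  2-simplices (6): [0,2,3], [0,2,5], [0,3,4], [1,2,5], [1,3,5], [3,4,5]

Hence C_0 ≅ Z^6, C_1 ≅ Z^12, C_2 ≅ Z^6.

Boundary ∂_1: C_1 → C_0 maps an edge to its endpoints' difference, ∂[p,q] = q − p. For instance
  ∂[3,5] = [5] − [3].
This gives a 6×12 integer matrix of rank 5; reducing to Smith normal form yields diagonal entries (1,1,1,1,1).

Boundary ∂_2: C_2 → C_1 acts by ∂[p,q,r] = [q,r] − [p,r] + [p,q]. For instance
  ∂[1,3,5] = [3,5] − [1,5] + [1,3],
  ∂[1,2,5] = [2,5] − [1,5] + [1,2].
This gives a 12×6 integer matrix of rank 6; reducing to Smith normal form yields diagonal entries (1,1,1,1,1,1).

From H_k ≅ ker(∂_k) / im(∂_{k+1}) we obtain:

  H_1: rank ker ∂_1 − rank ∂_2 = (12 − 5) − 6 = 1, and the invariant factors of ∂_2 are all 1, so H_1 = Z.

(K is a triangulation of the cylinder S^1 x I.)

H_1 = Z.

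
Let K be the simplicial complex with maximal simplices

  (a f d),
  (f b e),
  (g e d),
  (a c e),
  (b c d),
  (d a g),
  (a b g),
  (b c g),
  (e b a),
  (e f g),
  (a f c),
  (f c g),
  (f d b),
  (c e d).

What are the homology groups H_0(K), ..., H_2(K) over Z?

Order the vertices as a < b < c < d < e < f < g. Listing each simplex with vertices in this order, K has dimension 2 with simplices:

  0-simplices (7): a, b, c, d, e, f, g
  1-simplices (21): ab, ac, ad, ae, af, ag, bc, bd, be, bf, bg, cd, ce, cf, cg, de, df, dg, ef, eg, fg
  2-simplices (14): abe, abg, ace, acf, adf, adg, bcd, bcg, bdf, bef, cde, cfg, deg, efg

Hence C_0 ≅ Z^7, C_1 ≅ Z^21, C_2 ≅ Z^14.

The boundary map ∂_1: C_1 → C_0 maps an edge to its endpoints' difference, ∂[p,q] = q − p.
As a 7×21 matrix over Z this has rank 6, with invariant factors (1,1,1,1,1,1).

∂_2: C_2 → C_1 sends each 2-simplex [p,q,r] to [q,r] − [p,r] + [p,q]. For instance
  ∂bef = ef − bf + be,
  ∂cde = de − ce + cd.
The 21×14 boundary matrix has rank 13 and Smith normal form diag(1,1,1,1,1,1,1,1,1,1,1,1,1).

Computing H_k = (kernel of ∂_k) / (image of ∂_{k+1}):

  H_0: rank C_0 − rank ∂_1 = 7 − 6 = 1, and the invariant factors of ∂_1 are all 1, so H_0 = Z.
  H_1: rank ker ∂_1 − rank ∂_2 = (21 − 6) − 13 = 2, and the invariant factors of ∂_2 are all 1, so H_1 = Z^2.
  H_2: rank ker ∂_2 − rank ∂_3 = (14 − 13) − 0 = 1, and there is no ∂_3, so H_2 = Z.

(K is a triangulation of the torus T^2.)

H_0 = Z,  H_1 = Z^2,  H_2 = Z.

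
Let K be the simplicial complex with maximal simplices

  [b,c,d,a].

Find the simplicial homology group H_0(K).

H_0 ≅ Z.

Order the vertices as a < b < c < d. Listing each simplex with vertices in this order, K has dimension 3 with simplices:

  0-simplices (4): a, b, c, d
  1-simplices (6): ab, ac, ad, bc, bd, cd
  2-simplices (4): abc, abd, acd, bcd
  3-simplices (1): abcd

Hence C_0 ≅ Z^4, C_1 ≅ Z^6, C_2 ≅ Z^4, C_3 ≅ Z^1.

∂_1: C_1 → C_0 maps an edge to its endpoints' difference, ∂[p,q] = q − p.
The resulting 4×6 matrix has rank 3, and its Smith normal form has invariant factors (1,1,1).

∂_2: C_2 → C_1 sends each 2-simplex [p,q,r] to [q,r] − [p,r] + [p,q]. For instance
  ∂abc = bc − ac + ab,
  ∂acd = cd − ad + ac.
This gives a 6×4 integer matrix of rank 3; reducing to Smith normal form yields diagonal entries (1,1,1).

∂_3: C_3 → C_2 sends each 3-simplex σ to the alternating sum Σ_i (−1)^i (σ with its i-th vertex removed). For instance
  ∂abcd = bcd − acd + abd − abc.
The 4×1 boundary matrix has rank 1 and Smith normal form diag(1).

Computing H_k = (kernel of ∂_k) / (image of ∂_{k+1}):

  H_0: rank C_0 − rank ∂_1 = 4 − 3 = 1, and the invariant factors of ∂_1 are all 1, so H_0 ≅ Z.

(K is a triangulation of the 3-simplex.)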